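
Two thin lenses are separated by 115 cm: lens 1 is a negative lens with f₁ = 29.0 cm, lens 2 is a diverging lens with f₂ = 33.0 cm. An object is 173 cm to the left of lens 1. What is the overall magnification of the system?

m = +0.0274

f₁ = −29.0 cm (diverging).
Lens 1: 1/d_i1 = 1/(-29.0) − 1/(173) = -0.04026, so d_i1 = -24.84 cm; m₁ = −d_i1/d_o1 = +0.1436.
d_o2 = 115 − (-24.84) = 139.8 cm.
f₂ = −33.0 cm (diverging).
Lens 2: 1/d_i2 = 1/(-33.0) − 1/(139.8) = -0.03746, so d_i2 = -26.70 cm; m₂ = −d_i2/d_o2 = +0.1910.
m = m₁·m₂ = (+0.1436)(+0.1910) = +0.0274.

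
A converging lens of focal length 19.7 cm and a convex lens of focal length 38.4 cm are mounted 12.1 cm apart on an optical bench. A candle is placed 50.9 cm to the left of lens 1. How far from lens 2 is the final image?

13.2 cm

Lens 1: 1/d_i1 = 1/f₁ − 1/d_o1 = 1/(19.7) − 1/(50.9) = 0.03112, so d_i1 = 32.14 cm.
The intermediate image is 32.14 cm to the right of lens 1, which lies 20.04 cm to the right of lens 2 — a virtual object — so d_o2 = −20.04 cm.
Lens 2: 1/d_i2 = 1/f₂ − 1/d_o2 = 1/(38.4) − 1/(-20.04) = 0.07594, so d_i2 = 13.2 cm.
The final image is real, 13.2 cm to the right of lens 2 (overall magnification ≈ -0.41).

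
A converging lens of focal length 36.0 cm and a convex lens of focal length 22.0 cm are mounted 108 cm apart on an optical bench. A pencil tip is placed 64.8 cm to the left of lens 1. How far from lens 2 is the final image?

Lens 1: 1/d_i1 = 1/f₁ − 1/d_o1 = 1/(36.0) − 1/(64.8) = 0.01235, so d_i1 = 81.00 cm.
The intermediate image is 81.00 cm to the right of lens 1, which is 108 − (81.00) = 27.00 cm to the left of lens 2, so d_o2 = +27.00 cm.
Lens 2: 1/d_i2 = 1/f₂ − 1/d_o2 = 1/(22.0) − 1/(27.00) = 0.008418, so d_i2 = 119 cm.
The final image is real, 119 cm to the right of lens 2 (overall magnification ≈ 5.5).

119 cm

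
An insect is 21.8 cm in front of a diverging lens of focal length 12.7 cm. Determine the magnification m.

m = +0.368

For a diverging lens, f = -12.7 cm.
1/d_i = 1/f − 1/d_o = 1/(-12.70) − 1/(21.8) = -0.1246, so d_i = -8.025 cm.
m = −d_i/d_o = −(-8.025)/(21.8) = +0.368.
The image is virtual, upright and reduced, on the same side as the object.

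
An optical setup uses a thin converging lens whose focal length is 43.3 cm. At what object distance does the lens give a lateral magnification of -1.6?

m = −d_i/d_o ⇒ d_i = −m·d_o.
1/f = 1/d_o + 1/d_i = 1/d_o − 1/(m·d_o) = (1 − 1/m)/d_o, so d_o = f(1 − 1/m) = (43.30)(1 − 1/(-1.6)) = 70.4 cm.

70.4 cm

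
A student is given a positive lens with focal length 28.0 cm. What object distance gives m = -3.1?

m = −d_i/d_o ⇒ d_i = −m·d_o.
1/f = 1/d_o + 1/d_i = 1/d_o − 1/(m·d_o) = (1 − 1/m)/d_o, so d_o = f(1 − 1/m) = (28.00)(1 − 1/(-3.1)) = 37.0 cm.

37.0 cm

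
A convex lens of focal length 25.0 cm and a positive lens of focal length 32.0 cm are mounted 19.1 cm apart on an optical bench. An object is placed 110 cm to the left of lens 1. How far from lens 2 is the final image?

Lens 1: 1/d_i1 = 1/f₁ − 1/d_o1 = 1/(25.0) − 1/(110) = 0.03091, so d_i1 = 32.35 cm.
The intermediate image is 32.35 cm to the right of lens 1, which lies 13.25 cm to the right of lens 2 — a virtual object — so d_o2 = −13.25 cm.
Lens 2: 1/d_i2 = 1/f₂ − 1/d_o2 = 1/(32.0) − 1/(-13.25) = 0.1067, so d_i2 = 9.37 cm.
The final image is real, 9.37 cm to the right of lens 2 (overall magnification ≈ -0.21).

9.37 cm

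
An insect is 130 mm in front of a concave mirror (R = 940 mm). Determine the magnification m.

m = +1.38

f = R/2 = 940/2 = 470.0 mm.
1/d_i = 1/f − 1/d_o = 1/(470.0) − 1/(130) = -0.005565, so d_i = -179.7 mm.
m = −d_i/d_o = −(-179.7)/(130) = +1.38.
The image is virtual, upright and enlarged, behind the mirror.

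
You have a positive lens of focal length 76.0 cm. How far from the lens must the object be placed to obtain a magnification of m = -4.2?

m = −d_i/d_o ⇒ d_i = −m·d_o.
1/f = 1/d_o + 1/d_i = 1/d_o − 1/(m·d_o) = (1 − 1/m)/d_o, so d_o = f(1 − 1/m) = (76.00)(1 − 1/(-4.2)) = 94.1 cm.

94.1 cm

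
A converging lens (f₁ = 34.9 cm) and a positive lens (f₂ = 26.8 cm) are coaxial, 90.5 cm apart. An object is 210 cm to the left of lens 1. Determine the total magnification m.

Lens 1: 1/d_i1 = 1/(34.9) − 1/(210) = 0.02389, so d_i1 = 41.86 cm; m₁ = −d_i1/d_o1 = -0.1993.
d_o2 = 90.5 − (41.86) = 48.64 cm.
Lens 2: 1/d_i2 = 1/(26.8) − 1/(48.64) = 0.01675, so d_i2 = 59.69 cm; m₂ = −d_i2/d_o2 = -1.227.
m = m₁·m₂ = (-0.1993)(-1.227) = +0.245.

m = +0.245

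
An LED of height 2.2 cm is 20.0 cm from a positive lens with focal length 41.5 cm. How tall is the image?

1/d_i = 1/f − 1/d_o = 1/(41.50) − 1/(20.0) = -0.02590, so d_i = -38.60 cm.
m = −d_i/d_o = +1.930.
|h_i| = |m|·h_o = 1.930 × 2.2 = 4.25 cm. The image is virtual, upright and enlarged, on the same side as the object.

4.25 cm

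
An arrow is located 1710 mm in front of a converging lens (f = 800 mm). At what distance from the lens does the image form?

1500 mm

Lens equation: 1/v = 1/f − 1/u = 1/(800.0) − 1/(1710) = 0.001250 − 0.0005848 = 0.0006652, so v = 1500 mm.
The image is real, inverted and reduced, on the far side of the lens.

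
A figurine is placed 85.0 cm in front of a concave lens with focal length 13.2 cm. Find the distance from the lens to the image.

For a concave lens, f = -13.2 cm.
Thin-lens equation: 1/s_i = 1/f − 1/s_o = 1/(-13.20) − 1/(85.0) = -0.07576 − 0.01176 = -0.08752, so s_i = -11.4 cm.
The image is virtual, upright and reduced, on the same side as the object.

11.4 cm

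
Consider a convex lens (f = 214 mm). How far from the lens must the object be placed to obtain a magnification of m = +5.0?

171 mm

m = −d_i/d_o ⇒ d_i = −m·d_o.
1/f = 1/d_o + 1/d_i = 1/d_o − 1/(m·d_o) = (1 − 1/m)/d_o, so d_o = f(1 − 1/m) = (214.0)(1 − 1/(+5.0)) = 171 mm.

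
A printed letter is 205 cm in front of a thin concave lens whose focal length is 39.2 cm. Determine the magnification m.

For a concave lens, f = -39.2 cm.
1/d_i = 1/f − 1/d_o = 1/(-39.20) − 1/(205) = -0.03039, so d_i = -32.91 cm.
m = −d_i/d_o = −(-32.91)/(205) = +0.161.
The image is virtual, upright and reduced, on the same side as the object.

m = +0.161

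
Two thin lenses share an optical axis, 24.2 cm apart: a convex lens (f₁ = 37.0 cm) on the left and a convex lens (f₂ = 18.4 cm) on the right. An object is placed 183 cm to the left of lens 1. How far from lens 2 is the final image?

Lens 1: 1/d_i1 = 1/f₁ − 1/d_o1 = 1/(37.0) − 1/(183) = 0.02156, so d_i1 = 46.38 cm.
The intermediate image is 46.38 cm to the right of lens 1, which lies 22.18 cm to the right of lens 2 — a virtual object — so d_o2 = −22.18 cm.
Lens 2: 1/d_i2 = 1/f₂ − 1/d_o2 = 1/(18.4) − 1/(-22.18) = 0.09943, so d_i2 = 10.1 cm.
The final image is real, 10.1 cm to the right of lens 2 (overall magnification ≈ -0.11).

10.1 cm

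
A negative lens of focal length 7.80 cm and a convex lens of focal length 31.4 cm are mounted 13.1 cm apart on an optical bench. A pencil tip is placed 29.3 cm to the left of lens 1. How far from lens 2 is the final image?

49.8 cm

Lens 1 is diverging, so f₁ = −7.80 cm.
Lens 1: 1/d_i1 = 1/f₁ − 1/d_o1 = 1/(-7.80) − 1/(29.3) = -0.1623, so d_i1 = -6.160 cm.
The intermediate image is 6.160 cm to the left of lens 1 (virtual), which is 13.1 − (-6.160) = 19.26 cm to the left of lens 2, so d_o2 = +19.26 cm.
Lens 2: 1/d_i2 = 1/f₂ − 1/d_o2 = 1/(31.4) − 1/(19.26) = -0.02007, so d_i2 = -49.8 cm.
The final image is virtual, 49.8 cm to the left of lens 2 (overall magnification ≈ 0.54).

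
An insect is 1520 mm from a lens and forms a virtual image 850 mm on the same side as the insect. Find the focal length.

f = -1930 mm (diverging)

Virtual image ⇒ d_i = −850 mm.
1/f = 1/d_o + 1/d_i = 1/(1520) + 1/(-850) = -0.0005186, so f = -1930 mm.
Since f is negative, the lens is diverging.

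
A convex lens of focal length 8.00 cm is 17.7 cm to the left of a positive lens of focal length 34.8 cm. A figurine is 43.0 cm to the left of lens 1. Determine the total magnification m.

m = -0.295

Lens 1: 1/d_i1 = 1/(8.00) − 1/(43.0) = 0.1017, so d_i1 = 9.829 cm; m₁ = −d_i1/d_o1 = -0.2286.
d_o2 = 17.7 − (9.829) = 7.871 cm.
Lens 2: 1/d_i2 = 1/(34.8) − 1/(7.871) = -0.09831, so d_i2 = -10.17 cm; m₂ = −d_i2/d_o2 = +1.292.
m = m₁·m₂ = (-0.2286)(+1.292) = -0.295.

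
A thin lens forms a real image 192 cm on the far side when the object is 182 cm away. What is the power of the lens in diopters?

P = +1.07 D

d_i = +192 cm.
1/f = 1/d_o + 1/d_i = 1/(182) + 1/(192) = 0.01070 cm⁻¹.
f = 93.43 cm = 0.9343 m, so P = 1/f = +1.07 D.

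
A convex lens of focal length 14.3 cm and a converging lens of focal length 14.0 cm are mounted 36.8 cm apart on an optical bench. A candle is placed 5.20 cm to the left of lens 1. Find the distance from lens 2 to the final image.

Lens 1: 1/d_i1 = 1/f₁ − 1/d_o1 = 1/(14.3) − 1/(5.20) = -0.1224, so d_i1 = -8.171 cm.
The intermediate image is 8.171 cm to the left of lens 1 (virtual), which is 36.8 − (-8.171) = 44.97 cm to the left of lens 2, so d_o2 = +44.97 cm.
Lens 2: 1/d_i2 = 1/f₂ − 1/d_o2 = 1/(14.0) − 1/(44.97) = 0.04919, so d_i2 = 20.3 cm.
The final image is real, 20.3 cm to the right of lens 2 (overall magnification ≈ -0.71).

20.3 cm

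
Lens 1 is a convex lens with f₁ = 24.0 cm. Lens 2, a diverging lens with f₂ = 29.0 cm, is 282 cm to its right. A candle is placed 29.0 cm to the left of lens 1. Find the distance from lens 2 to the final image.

24.1 cm

Lens 1: 1/d_i1 = 1/f₁ − 1/d_o1 = 1/(24.0) − 1/(29.0) = 0.007184, so d_i1 = 139.2 cm.
The intermediate image is 139.2 cm to the right of lens 1, which is 282 − (139.2) = 142.8 cm to the left of lens 2, so d_o2 = +142.8 cm.
Lens 2 is diverging, so f₂ = −29.0 cm.
Lens 2: 1/d_i2 = 1/f₂ − 1/d_o2 = 1/(-29.0) − 1/(142.8) = -0.04149, so d_i2 = -24.1 cm.
The final image is virtual, 24.1 cm to the left of lens 2 (overall magnification ≈ -0.81).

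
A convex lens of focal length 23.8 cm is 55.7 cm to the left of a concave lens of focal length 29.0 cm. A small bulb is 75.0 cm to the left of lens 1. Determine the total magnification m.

m = -0.270

Lens 1: 1/d_i1 = 1/(23.8) − 1/(75.0) = 0.02868, so d_i1 = 34.86 cm; m₁ = −d_i1/d_o1 = -0.4648.
d_o2 = 55.7 − (34.86) = 20.84 cm.
f₂ = −29.0 cm (diverging).
Lens 2: 1/d_i2 = 1/(-29.0) − 1/(20.84) = -0.08247, so d_i2 = -12.13 cm; m₂ = −d_i2/d_o2 = +0.5819.
m = m₁·m₂ = (-0.4648)(+0.5819) = -0.270.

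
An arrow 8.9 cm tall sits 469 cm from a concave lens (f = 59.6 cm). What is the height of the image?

1.00 cm

For a concave lens, f = -59.6 cm.
1/d_i = 1/f − 1/d_o = 1/(-59.60) − 1/(469) = -0.01891, so d_i = -52.88 cm.
m = −d_i/d_o = +0.1128.
|h_i| = |m|·h_o = 0.1128 × 8.9 = 1.00 cm. The image is virtual, upright and reduced, on the same side as the object.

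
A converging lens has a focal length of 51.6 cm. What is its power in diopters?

P = +1.94 D

f = 51.6 cm = 0.516 m.
P = 1/f = 1/(0.516 m) = +1.94 D.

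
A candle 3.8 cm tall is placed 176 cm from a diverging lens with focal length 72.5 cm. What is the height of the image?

For a diverging lens, f = -72.5 cm.
1/d_i = 1/f − 1/d_o = 1/(-72.50) − 1/(176) = -0.01947, so d_i = -51.35 cm.
m = −d_i/d_o = +0.2918.
|h_i| = |m|·h_o = 0.2918 × 3.8 = 1.11 cm. The image is virtual, upright and reduced, on the same side as the object.

1.11 cm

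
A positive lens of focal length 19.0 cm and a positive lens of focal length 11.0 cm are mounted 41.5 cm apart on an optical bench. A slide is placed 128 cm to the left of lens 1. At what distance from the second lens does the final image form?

Lens 1: 1/d_i1 = 1/f₁ − 1/d_o1 = 1/(19.0) − 1/(128) = 0.04482, so d_i1 = 22.31 cm.
The intermediate image is 22.31 cm to the right of lens 1, which is 41.5 − (22.31) = 19.19 cm to the left of lens 2, so d_o2 = +19.19 cm.
Lens 2: 1/d_i2 = 1/f₂ − 1/d_o2 = 1/(11.0) − 1/(19.19) = 0.03880, so d_i2 = 25.8 cm.
The final image is real, 25.8 cm to the right of lens 2 (overall magnification ≈ 0.23).

25.8 cm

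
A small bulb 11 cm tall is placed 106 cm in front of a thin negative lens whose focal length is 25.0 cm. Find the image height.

2.10 cm

For a negative lens, f = -25.0 cm.
1/d_i = 1/f − 1/d_o = 1/(-25.00) − 1/(106) = -0.04943, so d_i = -20.23 cm.
m = −d_i/d_o = +0.1908.
|h_i| = |m|·h_o = 0.1908 × 11 = 2.10 cm. The image is virtual, upright and reduced, on the same side as the object.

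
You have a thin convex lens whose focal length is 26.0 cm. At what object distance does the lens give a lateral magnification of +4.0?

19.5 cm

m = −d_i/d_o ⇒ d_i = −m·d_o.
1/f = 1/d_o + 1/d_i = 1/d_o − 1/(m·d_o) = (1 − 1/m)/d_o, so d_o = f(1 − 1/m) = (26.00)(1 − 1/(+4.0)) = 19.5 cm.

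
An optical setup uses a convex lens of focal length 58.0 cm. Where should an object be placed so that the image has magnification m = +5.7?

m = −d_i/d_o ⇒ d_i = −m·d_o.
1/f = 1/d_o + 1/d_i = 1/d_o − 1/(m·d_o) = (1 − 1/m)/d_o, so d_o = f(1 − 1/m) = (58.00)(1 − 1/(+5.7)) = 47.8 cm.

47.8 cm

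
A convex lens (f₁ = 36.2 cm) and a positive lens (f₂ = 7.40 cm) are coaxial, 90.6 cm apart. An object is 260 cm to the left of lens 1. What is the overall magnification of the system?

Lens 1: 1/d_i1 = 1/(36.2) − 1/(260) = 0.02378, so d_i1 = 42.06 cm; m₁ = −d_i1/d_o1 = -0.1618.
d_o2 = 90.6 − (42.06) = 48.54 cm.
Lens 2: 1/d_i2 = 1/(7.40) − 1/(48.54) = 0.1145, so d_i2 = 8.731 cm; m₂ = −d_i2/d_o2 = -0.1799.
m = m₁·m₂ = (-0.1618)(-0.1799) = +0.0291.

m = +0.0291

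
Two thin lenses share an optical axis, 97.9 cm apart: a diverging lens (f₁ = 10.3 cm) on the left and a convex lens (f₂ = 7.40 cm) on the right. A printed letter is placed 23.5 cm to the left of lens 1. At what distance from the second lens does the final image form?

7.96 cm

Lens 1 is diverging, so f₁ = −10.3 cm.
Lens 1: 1/d_i1 = 1/f₁ − 1/d_o1 = 1/(-10.3) − 1/(23.5) = -0.1396, so d_i1 = -7.161 cm.
The intermediate image is 7.161 cm to the left of lens 1 (virtual), which is 97.9 − (-7.161) = 105.1 cm to the left of lens 2, so d_o2 = +105.1 cm.
Lens 2: 1/d_i2 = 1/f₂ − 1/d_o2 = 1/(7.40) − 1/(105.1) = 0.1256, so d_i2 = 7.96 cm.
The final image is real, 7.96 cm to the right of lens 2 (overall magnification ≈ -0.023).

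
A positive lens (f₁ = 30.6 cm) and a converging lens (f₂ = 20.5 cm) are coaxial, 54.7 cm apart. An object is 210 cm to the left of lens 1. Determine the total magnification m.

Lens 1: 1/d_i1 = 1/(30.6) − 1/(210) = 0.02792, so d_i1 = 35.82 cm; m₁ = −d_i1/d_o1 = -0.1706.
d_o2 = 54.7 − (35.82) = 18.88 cm.
Lens 2: 1/d_i2 = 1/(20.5) − 1/(18.88) = -0.004186, so d_i2 = -238.9 cm; m₂ = −d_i2/d_o2 = +12.65.
m = m₁·m₂ = (-0.1706)(+12.65) = -2.16.

m = -2.16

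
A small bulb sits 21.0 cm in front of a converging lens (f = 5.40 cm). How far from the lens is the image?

7.27 cm

Thin-lens equation: 1/d_i = 1/f − 1/d_o = 1/(5.400) − 1/(21.0) = 0.1852 − 0.04762 = 0.1376, so d_i = 7.27 cm.
The image is real, inverted and reduced, on the far side of the lens.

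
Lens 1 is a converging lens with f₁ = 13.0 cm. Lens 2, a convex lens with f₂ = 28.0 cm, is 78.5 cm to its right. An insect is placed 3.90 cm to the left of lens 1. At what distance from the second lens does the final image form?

Lens 1: 1/d_i1 = 1/f₁ − 1/d_o1 = 1/(13.0) − 1/(3.90) = -0.1795, so d_i1 = -5.571 cm.
The intermediate image is 5.571 cm to the left of lens 1 (virtual), which is 78.5 − (-5.571) = 84.07 cm to the left of lens 2, so d_o2 = +84.07 cm.
Lens 2: 1/d_i2 = 1/f₂ − 1/d_o2 = 1/(28.0) − 1/(84.07) = 0.02382, so d_i2 = 42.0 cm.
The final image is real, 42.0 cm to the right of lens 2 (overall magnification ≈ -0.71).

42.0 cm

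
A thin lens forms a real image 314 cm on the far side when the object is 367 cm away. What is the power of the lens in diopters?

P = +0.591 D

d_i = +314 cm.
1/f = 1/d_o + 1/d_i = 1/(367) + 1/(314) = 0.005910 cm⁻¹.
f = 169.2 cm = 1.692 m, so P = 1/f = +0.591 D.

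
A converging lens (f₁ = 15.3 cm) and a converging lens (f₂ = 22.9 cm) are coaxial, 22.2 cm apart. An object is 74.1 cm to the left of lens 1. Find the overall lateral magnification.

m = -0.298

Lens 1: 1/d_i1 = 1/(15.3) − 1/(74.1) = 0.05186, so d_i1 = 19.28 cm; m₁ = −d_i1/d_o1 = -0.2602.
d_o2 = 22.2 − (19.28) = 2.920 cm.
Lens 2: 1/d_i2 = 1/(22.9) − 1/(2.920) = -0.2988, so d_i2 = -3.347 cm; m₂ = −d_i2/d_o2 = +1.146.
m = m₁·m₂ = (-0.2602)(+1.146) = -0.298.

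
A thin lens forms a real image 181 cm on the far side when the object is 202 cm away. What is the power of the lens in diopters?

P = +1.05 D

d_i = +181 cm.
1/f = 1/d_o + 1/d_i = 1/(202) + 1/(181) = 0.01048 cm⁻¹.
f = 95.46 cm = 0.9546 m, so P = 1/f = +1.05 D.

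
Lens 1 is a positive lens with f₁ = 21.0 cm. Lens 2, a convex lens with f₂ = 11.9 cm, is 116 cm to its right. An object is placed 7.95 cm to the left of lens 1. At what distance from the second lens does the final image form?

13.1 cm

Lens 1: 1/d_i1 = 1/f₁ − 1/d_o1 = 1/(21.0) − 1/(7.95) = -0.07817, so d_i1 = -12.79 cm.
The intermediate image is 12.79 cm to the left of lens 1 (virtual), which is 116 − (-12.79) = 128.8 cm to the left of lens 2, so d_o2 = +128.8 cm.
Lens 2: 1/d_i2 = 1/f₂ − 1/d_o2 = 1/(11.9) − 1/(128.8) = 0.07627, so d_i2 = 13.1 cm.
The final image is real, 13.1 cm to the right of lens 2 (overall magnification ≈ -0.16).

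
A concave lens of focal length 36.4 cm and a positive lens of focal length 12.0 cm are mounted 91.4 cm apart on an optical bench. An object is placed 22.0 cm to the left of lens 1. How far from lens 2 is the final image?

Lens 1 is diverging, so f₁ = −36.4 cm.
Lens 1: 1/d_i1 = 1/f₁ − 1/d_o1 = 1/(-36.4) − 1/(22.0) = -0.07293, so d_i1 = -13.71 cm.
The intermediate image is 13.71 cm to the left of lens 1 (virtual), which is 91.4 − (-13.71) = 105.1 cm to the left of lens 2, so d_o2 = +105.1 cm.
Lens 2: 1/d_i2 = 1/f₂ − 1/d_o2 = 1/(12.0) − 1/(105.1) = 0.07382, so d_i2 = 13.5 cm.
The final image is real, 13.5 cm to the right of lens 2 (overall magnification ≈ -0.080).

13.5 cm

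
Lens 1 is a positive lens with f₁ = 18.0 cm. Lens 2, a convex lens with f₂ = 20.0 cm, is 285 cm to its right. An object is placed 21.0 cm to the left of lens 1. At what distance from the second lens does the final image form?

22.9 cm

Lens 1: 1/d_i1 = 1/f₁ − 1/d_o1 = 1/(18.0) − 1/(21.0) = 0.007937, so d_i1 = 126.0 cm.
The intermediate image is 126.0 cm to the right of lens 1, which is 285 − (126.0) = 159.0 cm to the left of lens 2, so d_o2 = +159.0 cm.
Lens 2: 1/d_i2 = 1/f₂ − 1/d_o2 = 1/(20.0) − 1/(159.0) = 0.04371, so d_i2 = 22.9 cm.
The final image is real, 22.9 cm to the right of lens 2 (overall magnification ≈ 0.86).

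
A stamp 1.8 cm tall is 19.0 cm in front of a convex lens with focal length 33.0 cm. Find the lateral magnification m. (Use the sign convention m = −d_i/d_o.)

1/d_i = 1/f − 1/d_o = 1/(33.00) − 1/(19.0) = -0.02233, so d_i = -44.79 cm.
m = −d_i/d_o = −(-44.79)/(19.0) = +2.36.
The image is virtual, upright and enlarged, on the same side as the object.

m = +2.36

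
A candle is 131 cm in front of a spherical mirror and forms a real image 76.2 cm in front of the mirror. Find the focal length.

f = 48.2 cm (concave)

Real image ⇒ d_i = +76.2 cm.
1/f = 1/d_o + 1/d_i = 1/(131) + 1/(76.2) = 0.02076, so f = 48.2 cm.
Since f is positive, the spherical mirror is concave.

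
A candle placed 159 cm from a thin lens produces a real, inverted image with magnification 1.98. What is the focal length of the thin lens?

f = 106 cm (converging)

m = −d_i/d_o ⇒ d_i = −m·d_o = −(-1.98)·(159) = 314.8 cm.
1/f = 1/d_o + 1/d_i = 1/(159) + 1/(314.8) = 0.009466, so f = 106 cm.
Since f is positive, the thin lens is converging.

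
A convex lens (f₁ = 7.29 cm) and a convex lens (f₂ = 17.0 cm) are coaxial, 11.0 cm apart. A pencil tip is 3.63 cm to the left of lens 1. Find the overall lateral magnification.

m = -27.5

Lens 1: 1/d_i1 = 1/(7.29) − 1/(3.63) = -0.1383, so d_i1 = -7.230 cm; m₁ = −d_i1/d_o1 = +1.992.
d_o2 = 11.0 − (-7.230) = 18.23 cm.
Lens 2: 1/d_i2 = 1/(17.0) − 1/(18.23) = 0.003969, so d_i2 = 252.0 cm; m₂ = −d_i2/d_o2 = -13.82.
m = m₁·m₂ = (+1.992)(-13.82) = -27.5.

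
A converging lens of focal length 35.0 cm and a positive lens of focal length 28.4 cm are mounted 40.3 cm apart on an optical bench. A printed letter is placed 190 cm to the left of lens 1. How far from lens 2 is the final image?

Lens 1: 1/d_i1 = 1/f₁ − 1/d_o1 = 1/(35.0) − 1/(190) = 0.02331, so d_i1 = 42.90 cm.
The intermediate image is 42.90 cm to the right of lens 1, which lies 2.600 cm to the right of lens 2 — a virtual object — so d_o2 = −2.600 cm.
Lens 2: 1/d_i2 = 1/f₂ − 1/d_o2 = 1/(28.4) − 1/(-2.600) = 0.4198, so d_i2 = 2.38 cm.
The final image is real, 2.38 cm to the right of lens 2 (overall magnification ≈ -0.21).

2.38 cm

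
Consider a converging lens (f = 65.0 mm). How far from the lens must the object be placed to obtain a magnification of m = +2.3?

m = −d_i/d_o ⇒ d_i = −m·d_o.
1/f = 1/d_o + 1/d_i = 1/d_o − 1/(m·d_o) = (1 − 1/m)/d_o, so d_o = f(1 − 1/m) = (65.00)(1 − 1/(+2.3)) = 36.7 mm.

36.7 mm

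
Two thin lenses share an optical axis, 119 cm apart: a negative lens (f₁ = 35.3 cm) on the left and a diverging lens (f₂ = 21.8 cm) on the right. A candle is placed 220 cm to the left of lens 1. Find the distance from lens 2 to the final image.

19.0 cm

Lens 1 is diverging, so f₁ = −35.3 cm.
Lens 1: 1/d_i1 = 1/f₁ − 1/d_o1 = 1/(-35.3) − 1/(220) = -0.03287, so d_i1 = -30.42 cm.
The intermediate image is 30.42 cm to the left of lens 1 (virtual), which is 119 − (-30.42) = 149.4 cm to the left of lens 2, so d_o2 = +149.4 cm.
Lens 2 is diverging, so f₂ = −21.8 cm.
Lens 2: 1/d_i2 = 1/f₂ − 1/d_o2 = 1/(-21.8) − 1/(149.4) = -0.05257, so d_i2 = -19.0 cm.
The final image is virtual, 19.0 cm to the left of lens 2 (overall magnification ≈ 0.018).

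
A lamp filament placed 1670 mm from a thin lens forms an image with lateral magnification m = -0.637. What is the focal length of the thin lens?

m = −d_i/d_o ⇒ d_i = −m·d_o = −(-0.637)·(1670) = 1064 mm.
1/f = 1/d_o + 1/d_i = 1/(1670) + 1/(1064) = 0.001539, so f = 650 mm.
Since f is positive, the thin lens is converging.

f = 650 mm (converging)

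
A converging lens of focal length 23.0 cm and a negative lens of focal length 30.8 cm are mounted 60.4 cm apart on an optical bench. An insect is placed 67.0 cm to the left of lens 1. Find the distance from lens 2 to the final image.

Lens 1: 1/d_i1 = 1/f₁ − 1/d_o1 = 1/(23.0) − 1/(67.0) = 0.02855, so d_i1 = 35.02 cm.
The intermediate image is 35.02 cm to the right of lens 1, which is 60.4 − (35.02) = 25.38 cm to the left of lens 2, so d_o2 = +25.38 cm.
Lens 2 is diverging, so f₂ = −30.8 cm.
Lens 2: 1/d_i2 = 1/f₂ − 1/d_o2 = 1/(-30.8) − 1/(25.38) = -0.07187, so d_i2 = -13.9 cm.
The final image is virtual, 13.9 cm to the left of lens 2 (overall magnification ≈ -0.29).

13.9 cm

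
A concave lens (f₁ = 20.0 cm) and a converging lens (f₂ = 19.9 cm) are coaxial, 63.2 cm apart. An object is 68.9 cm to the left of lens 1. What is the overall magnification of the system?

m = -0.0761

f₁ = −20.0 cm (diverging).
Lens 1: 1/d_i1 = 1/(-20.0) − 1/(68.9) = -0.06451, so d_i1 = -15.50 cm; m₁ = −d_i1/d_o1 = +0.2250.
d_o2 = 63.2 − (-15.50) = 78.70 cm.
Lens 2: 1/d_i2 = 1/(19.9) − 1/(78.70) = 0.03754, so d_i2 = 26.63 cm; m₂ = −d_i2/d_o2 = -0.3384.
m = m₁·m₂ = (+0.2250)(-0.3384) = -0.0761.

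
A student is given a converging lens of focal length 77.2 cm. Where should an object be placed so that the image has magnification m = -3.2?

m = −d_i/d_o ⇒ d_i = −m·d_o.
1/f = 1/d_o + 1/d_i = 1/d_o − 1/(m·d_o) = (1 − 1/m)/d_o, so d_o = f(1 − 1/m) = (77.20)(1 − 1/(-3.2)) = 101 cm.

101 cm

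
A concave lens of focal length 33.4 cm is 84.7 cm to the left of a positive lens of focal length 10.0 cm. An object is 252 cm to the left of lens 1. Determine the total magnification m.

f₁ = −33.4 cm (diverging).
Lens 1: 1/d_i1 = 1/(-33.4) − 1/(252) = -0.03391, so d_i1 = -29.49 cm; m₁ = −d_i1/d_o1 = +0.1170.
d_o2 = 84.7 − (-29.49) = 114.2 cm.
Lens 2: 1/d_i2 = 1/(10.0) − 1/(114.2) = 0.09124, so d_i2 = 10.96 cm; m₂ = −d_i2/d_o2 = -0.09597.
m = m₁·m₂ = (+0.1170)(-0.09597) = -0.0112.

m = -0.0112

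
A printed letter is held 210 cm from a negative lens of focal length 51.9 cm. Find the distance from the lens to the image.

41.6 cm

For a negative lens, f = -51.9 cm.
Thin-lens equation: 1/q = 1/f − 1/p = 1/(-51.90) − 1/(210) = -0.01927 − 0.004762 = -0.02403, so q = -41.6 cm.
The image is virtual, upright and reduced, on the same side as the object.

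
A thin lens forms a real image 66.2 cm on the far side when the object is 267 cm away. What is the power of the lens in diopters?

P = +1.89 D

d_i = +66.2 cm.
1/f = 1/d_o + 1/d_i = 1/(267) + 1/(66.2) = 0.01885 cm⁻¹.
f = 53.05 cm = 0.5305 m, so P = 1/f = +1.89 D.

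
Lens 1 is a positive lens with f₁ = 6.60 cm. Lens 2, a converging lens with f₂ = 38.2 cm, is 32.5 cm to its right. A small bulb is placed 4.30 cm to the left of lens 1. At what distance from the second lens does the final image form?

Lens 1: 1/d_i1 = 1/f₁ − 1/d_o1 = 1/(6.60) − 1/(4.30) = -0.08104, so d_i1 = -12.34 cm.
The intermediate image is 12.34 cm to the left of lens 1 (virtual), which is 32.5 − (-12.34) = 44.84 cm to the left of lens 2, so d_o2 = +44.84 cm.
Lens 2: 1/d_i2 = 1/f₂ − 1/d_o2 = 1/(38.2) − 1/(44.84) = 0.003876, so d_i2 = 258 cm.
The final image is real, 258 cm to the right of lens 2 (overall magnification ≈ -17).

258 cm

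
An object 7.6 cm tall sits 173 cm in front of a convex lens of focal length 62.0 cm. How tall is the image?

4.25 cm

1/d_i = 1/f − 1/d_o = 1/(62.00) − 1/(173) = 0.01035, so d_i = 96.63 cm.
m = −d_i/d_o = -0.5586.
|h_i| = |m|·h_o = 0.5586 × 7.6 = 4.25 cm. The image is real, inverted and reduced, on the far side of the lens.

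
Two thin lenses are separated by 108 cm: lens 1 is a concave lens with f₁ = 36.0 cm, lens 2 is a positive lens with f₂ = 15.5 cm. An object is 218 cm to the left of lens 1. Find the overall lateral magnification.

m = -0.0178

f₁ = −36.0 cm (diverging).
Lens 1: 1/d_i1 = 1/(-36.0) − 1/(218) = -0.03236, so d_i1 = -30.90 cm; m₁ = −d_i1/d_o1 = +0.1417.
d_o2 = 108 − (-30.90) = 138.9 cm.
Lens 2: 1/d_i2 = 1/(15.5) − 1/(138.9) = 0.05732, so d_i2 = 17.45 cm; m₂ = −d_i2/d_o2 = -0.1256.
m = m₁·m₂ = (+0.1417)(-0.1256) = -0.0178.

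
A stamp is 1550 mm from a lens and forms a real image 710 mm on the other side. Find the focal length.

f = 487 mm (converging)

Real image ⇒ d_i = +710 mm.
1/f = 1/d_o + 1/d_i = 1/(1550) + 1/(710) = 0.002054, so f = 487 mm.
Since f is positive, the lens is converging.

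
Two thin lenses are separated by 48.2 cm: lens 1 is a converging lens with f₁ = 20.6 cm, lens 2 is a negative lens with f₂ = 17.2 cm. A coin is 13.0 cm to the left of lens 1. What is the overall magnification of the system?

Lens 1: 1/d_i1 = 1/(20.6) − 1/(13.0) = -0.02838, so d_i1 = -35.24 cm; m₁ = −d_i1/d_o1 = +2.711.
d_o2 = 48.2 − (-35.24) = 83.44 cm.
f₂ = −17.2 cm (diverging).
Lens 2: 1/d_i2 = 1/(-17.2) − 1/(83.44) = -0.07012, so d_i2 = -14.26 cm; m₂ = −d_i2/d_o2 = +0.1709.
m = m₁·m₂ = (+2.711)(+0.1709) = +0.463.

m = +0.463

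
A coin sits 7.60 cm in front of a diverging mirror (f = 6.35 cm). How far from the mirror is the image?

3.46 cm

For a diverging mirror, f = -6.35 cm.
Mirror equation: 1/v = 1/f − 1/u = 1/(-6.350) − 1/(7.60) = -0.1575 − 0.1316 = -0.2891, so v = -3.46 cm.
The image is virtual, upright and reduced, behind the mirror.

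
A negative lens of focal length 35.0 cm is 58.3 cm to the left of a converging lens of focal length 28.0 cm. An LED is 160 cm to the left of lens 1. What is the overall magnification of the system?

m = -0.0852

f₁ = −35.0 cm (diverging).
Lens 1: 1/d_i1 = 1/(-35.0) − 1/(160) = -0.03482, so d_i1 = -28.72 cm; m₁ = −d_i1/d_o1 = +0.1795.
d_o2 = 58.3 − (-28.72) = 87.02 cm.
Lens 2: 1/d_i2 = 1/(28.0) − 1/(87.02) = 0.02422, so d_i2 = 41.28 cm; m₂ = −d_i2/d_o2 = -0.4744.
m = m₁·m₂ = (+0.1795)(-0.4744) = -0.0852.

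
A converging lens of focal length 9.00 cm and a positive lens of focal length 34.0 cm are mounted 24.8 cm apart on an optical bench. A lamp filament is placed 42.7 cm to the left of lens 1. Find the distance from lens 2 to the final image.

Lens 1: 1/d_i1 = 1/f₁ − 1/d_o1 = 1/(9.00) − 1/(42.7) = 0.08769, so d_i1 = 11.40 cm.
The intermediate image is 11.40 cm to the right of lens 1, which is 24.8 − (11.40) = 13.40 cm to the left of lens 2, so d_o2 = +13.40 cm.
Lens 2: 1/d_i2 = 1/f₂ − 1/d_o2 = 1/(34.0) − 1/(13.40) = -0.04522, so d_i2 = -22.1 cm.
The final image is virtual, 22.1 cm to the left of lens 2 (overall magnification ≈ -0.44).

22.1 cm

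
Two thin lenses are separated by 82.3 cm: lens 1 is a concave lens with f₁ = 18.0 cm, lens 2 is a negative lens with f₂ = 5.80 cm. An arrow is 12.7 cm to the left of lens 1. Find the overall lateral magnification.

m = +0.0356

f₁ = −18.0 cm (diverging).
Lens 1: 1/d_i1 = 1/(-18.0) − 1/(12.7) = -0.1343, so d_i1 = -7.446 cm; m₁ = −d_i1/d_o1 = +0.5863.
d_o2 = 82.3 − (-7.446) = 89.75 cm.
f₂ = −5.80 cm (diverging).
Lens 2: 1/d_i2 = 1/(-5.80) − 1/(89.75) = -0.1836, so d_i2 = -5.448 cm; m₂ = −d_i2/d_o2 = +0.06070.
m = m₁·m₂ = (+0.5863)(+0.06070) = +0.0356.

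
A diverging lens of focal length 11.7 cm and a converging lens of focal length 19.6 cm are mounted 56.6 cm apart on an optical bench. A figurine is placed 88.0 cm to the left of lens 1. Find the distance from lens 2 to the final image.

Lens 1 is diverging, so f₁ = −11.7 cm.
Lens 1: 1/d_i1 = 1/f₁ − 1/d_o1 = 1/(-11.7) − 1/(88.0) = -0.09683, so d_i1 = -10.33 cm.
The intermediate image is 10.33 cm to the left of lens 1 (virtual), which is 56.6 − (-10.33) = 66.93 cm to the left of lens 2, so d_o2 = +66.93 cm.
Lens 2: 1/d_i2 = 1/f₂ − 1/d_o2 = 1/(19.6) − 1/(66.93) = 0.03608, so d_i2 = 27.7 cm.
The final image is real, 27.7 cm to the right of lens 2 (overall magnification ≈ -0.049).

27.7 cm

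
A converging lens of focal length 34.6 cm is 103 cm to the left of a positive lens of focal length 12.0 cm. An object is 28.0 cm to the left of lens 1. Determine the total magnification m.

m = -0.265

Lens 1: 1/d_i1 = 1/(34.6) − 1/(28.0) = -0.006813, so d_i1 = -146.8 cm; m₁ = −d_i1/d_o1 = +5.243.
d_o2 = 103 − (-146.8) = 249.8 cm.
Lens 2: 1/d_i2 = 1/(12.0) − 1/(249.8) = 0.07933, so d_i2 = 12.61 cm; m₂ = −d_i2/d_o2 = -0.05046.
m = m₁·m₂ = (+5.243)(-0.05046) = -0.265.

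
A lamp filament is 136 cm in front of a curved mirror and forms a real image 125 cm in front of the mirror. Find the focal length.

Real image ⇒ d_i = +125 cm.
1/f = 1/d_o + 1/d_i = 1/(136) + 1/(125) = 0.01535, so f = 65.1 cm.
Since f is positive, the curved mirror is concave.

f = 65.1 cm (concave)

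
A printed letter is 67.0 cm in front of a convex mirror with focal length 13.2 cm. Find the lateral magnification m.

For a convex mirror, f = -13.2 cm.
1/d_i = 1/f − 1/d_o = 1/(-13.20) − 1/(67.0) = -0.09068, so d_i = -11.03 cm.
m = −d_i/d_o = −(-11.03)/(67.0) = +0.165.
The image is virtual, upright and reduced, behind the mirror.

m = +0.165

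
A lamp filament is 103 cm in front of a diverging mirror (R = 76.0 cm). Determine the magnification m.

m = +0.270

f = R/2 = 76.0/2 = 38.00 cm; for a diverging mirror, f = -38.00 cm.
1/d_i = 1/f − 1/d_o = 1/(-38.00) − 1/(103) = -0.03602, so d_i = -27.76 cm.
m = −d_i/d_o = −(-27.76)/(103) = +0.270.
The image is virtual, upright and reduced, behind the mirror.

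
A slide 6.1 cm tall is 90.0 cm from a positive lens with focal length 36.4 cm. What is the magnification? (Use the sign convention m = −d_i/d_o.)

m = -0.679

1/d_i = 1/f − 1/d_o = 1/(36.40) − 1/(90.0) = 0.01636, so d_i = 61.12 cm.
m = −d_i/d_o = −(61.12)/(90.0) = -0.679.
The image is real, inverted and reduced, on the far side of the lens.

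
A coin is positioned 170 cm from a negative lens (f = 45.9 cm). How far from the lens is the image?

For a negative lens, f = -45.9 cm.
Lens equation: 1/q = 1/f − 1/p = 1/(-45.90) − 1/(170) = -0.02179 − 0.005882 = -0.02767, so q = -36.1 cm.
The image is virtual, upright and reduced, on the same side as the object.

36.1 cm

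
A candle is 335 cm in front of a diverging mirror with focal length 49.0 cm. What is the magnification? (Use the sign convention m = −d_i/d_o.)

For a diverging mirror, f = -49.0 cm.
1/d_i = 1/f − 1/d_o = 1/(-49.00) − 1/(335) = -0.02339, so d_i = -42.75 cm.
m = −d_i/d_o = −(-42.75)/(335) = +0.128.
The image is virtual, upright and reduced, behind the mirror.

m = +0.128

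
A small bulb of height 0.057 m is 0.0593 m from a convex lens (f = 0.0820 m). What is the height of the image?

1/d_i = 1/f − 1/d_o = 1/(0.08200) − 1/(0.0593) = -4.668, so d_i = -0.2142 m.
m = −d_i/d_o = +3.612.
|h_i| = |m|·h_o = 3.612 × 0.057 = 0.206 m. The image is virtual, upright and enlarged, on the same side as the object.

0.206 m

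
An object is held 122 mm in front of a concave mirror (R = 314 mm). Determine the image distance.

f = R/2 = 314/2 = 157.0 mm.
Mirror equation: 1/q = 1/f − 1/p = 1/(157.0) − 1/(122) = 0.006369 − 0.008197 = -0.001827, so q = -547 mm.
The image is virtual, upright and enlarged, behind the mirror.

547 mm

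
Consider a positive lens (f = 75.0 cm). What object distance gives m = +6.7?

63.8 cm

m = −d_i/d_o ⇒ d_i = −m·d_o.
1/f = 1/d_o + 1/d_i = 1/d_o − 1/(m·d_o) = (1 − 1/m)/d_o, so d_o = f(1 − 1/m) = (75.00)(1 − 1/(+6.7)) = 63.8 cm.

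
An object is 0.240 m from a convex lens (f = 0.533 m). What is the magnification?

1/d_i = 1/f − 1/d_o = 1/(0.5330) − 1/(0.240) = -2.290, so d_i = -0.4366 m.
m = −d_i/d_o = −(-0.4366)/(0.240) = +1.82.
The image is virtual, upright and enlarged, on the same side as the object.

m = +1.82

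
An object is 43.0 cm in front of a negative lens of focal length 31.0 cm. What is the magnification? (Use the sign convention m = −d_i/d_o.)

For a negative lens, f = -31.0 cm.
1/d_i = 1/f − 1/d_o = 1/(-31.00) − 1/(43.0) = -0.05551, so d_i = -18.01 cm.
m = −d_i/d_o = −(-18.01)/(43.0) = +0.419.
The image is virtual, upright and reduced, on the same side as the object.

m = +0.419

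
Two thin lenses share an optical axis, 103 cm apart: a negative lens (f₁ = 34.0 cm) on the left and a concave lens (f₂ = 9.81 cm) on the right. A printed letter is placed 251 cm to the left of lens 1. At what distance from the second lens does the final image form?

9.14 cm

Lens 1 is diverging, so f₁ = −34.0 cm.
Lens 1: 1/d_i1 = 1/f₁ − 1/d_o1 = 1/(-34.0) − 1/(251) = -0.03340, so d_i1 = -29.94 cm.
The intermediate image is 29.94 cm to the left of lens 1 (virtual), which is 103 − (-29.94) = 132.9 cm to the left of lens 2, so d_o2 = +132.9 cm.
Lens 2 is diverging, so f₂ = −9.81 cm.
Lens 2: 1/d_i2 = 1/f₂ − 1/d_o2 = 1/(-9.81) − 1/(132.9) = -0.1095, so d_i2 = -9.14 cm.
The final image is virtual, 9.14 cm to the left of lens 2 (overall magnification ≈ 0.0082).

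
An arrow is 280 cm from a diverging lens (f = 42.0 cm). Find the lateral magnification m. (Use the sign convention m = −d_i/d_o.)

For a diverging lens, f = -42.0 cm.
1/d_i = 1/f − 1/d_o = 1/(-42.00) − 1/(280) = -0.02738, so d_i = -36.52 cm.
m = −d_i/d_o = −(-36.52)/(280) = +0.130.
The image is virtual, upright and reduced, on the same side as the object.

m = +0.130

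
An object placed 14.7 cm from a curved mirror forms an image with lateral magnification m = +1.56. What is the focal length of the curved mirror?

f = 41.0 cm (concave)

m = −d_i/d_o ⇒ d_i = −m·d_o = −(+1.56)·(14.7) = -22.93 cm.
1/f = 1/d_o + 1/d_i = 1/(14.7) + 1/(-22.93) = 0.02442, so f = 41.0 cm.
Since f is positive, the curved mirror is concave.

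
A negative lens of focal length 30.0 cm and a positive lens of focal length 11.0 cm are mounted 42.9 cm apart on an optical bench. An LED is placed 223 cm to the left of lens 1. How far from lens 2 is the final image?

13.1 cm

Lens 1 is diverging, so f₁ = −30.0 cm.
Lens 1: 1/d_i1 = 1/f₁ − 1/d_o1 = 1/(-30.0) − 1/(223) = -0.03782, so d_i1 = -26.44 cm.
The intermediate image is 26.44 cm to the left of lens 1 (virtual), which is 42.9 − (-26.44) = 69.34 cm to the left of lens 2, so d_o2 = +69.34 cm.
Lens 2: 1/d_i2 = 1/f₂ − 1/d_o2 = 1/(11.0) − 1/(69.34) = 0.07649, so d_i2 = 13.1 cm.
The final image is real, 13.1 cm to the right of lens 2 (overall magnification ≈ -0.022).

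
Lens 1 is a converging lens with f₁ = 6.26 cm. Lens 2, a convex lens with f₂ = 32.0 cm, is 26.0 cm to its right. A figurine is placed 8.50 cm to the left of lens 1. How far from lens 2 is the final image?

Lens 1: 1/d_i1 = 1/f₁ − 1/d_o1 = 1/(6.26) − 1/(8.50) = 0.04210, so d_i1 = 23.75 cm.
The intermediate image is 23.75 cm to the right of lens 1, which is 26.0 − (23.75) = 2.250 cm to the left of lens 2, so d_o2 = +2.250 cm.
Lens 2: 1/d_i2 = 1/f₂ − 1/d_o2 = 1/(32.0) − 1/(2.250) = -0.4132, so d_i2 = -2.42 cm.
The final image is virtual, 2.42 cm to the left of lens 2 (overall magnification ≈ -3.0).

2.42 cm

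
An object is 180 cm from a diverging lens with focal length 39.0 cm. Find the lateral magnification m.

For a diverging lens, f = -39.0 cm.
1/d_i = 1/f − 1/d_o = 1/(-39.00) − 1/(180) = -0.03120, so d_i = -32.05 cm.
m = −d_i/d_o = −(-32.05)/(180) = +0.178.
The image is virtual, upright and reduced, on the same side as the object.

m = +0.178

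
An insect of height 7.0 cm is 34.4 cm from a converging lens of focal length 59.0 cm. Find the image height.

1/d_i = 1/f − 1/d_o = 1/(59.00) − 1/(34.4) = -0.01212, so d_i = -82.50 cm.
m = −d_i/d_o = +2.398.
|h_i| = |m|·h_o = 2.398 × 7.0 = 16.8 cm. The image is virtual, upright and enlarged, on the same side as the object.

16.8 cm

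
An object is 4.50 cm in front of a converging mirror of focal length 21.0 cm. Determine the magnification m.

1/d_i = 1/f − 1/d_o = 1/(21.00) − 1/(4.50) = -0.1746, so d_i = -5.727 cm.
m = −d_i/d_o = −(-5.727)/(4.50) = +1.27.
The image is virtual, upright and enlarged, behind the mirror.

m = +1.27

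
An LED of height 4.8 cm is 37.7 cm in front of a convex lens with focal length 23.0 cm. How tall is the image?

1/d_i = 1/f − 1/d_o = 1/(23.00) − 1/(37.7) = 0.01695, so d_i = 58.99 cm.
m = −d_i/d_o = -1.565.
|h_i| = |m|·h_o = 1.565 × 4.8 = 7.51 cm. The image is real, inverted and enlarged, on the far side of the lens.

7.51 cm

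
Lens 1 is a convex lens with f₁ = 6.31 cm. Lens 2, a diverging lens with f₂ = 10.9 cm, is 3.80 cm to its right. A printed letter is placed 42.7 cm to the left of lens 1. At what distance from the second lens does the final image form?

5.38 cm

Lens 1: 1/d_i1 = 1/f₁ − 1/d_o1 = 1/(6.31) − 1/(42.7) = 0.1351, so d_i1 = 7.404 cm.
The intermediate image is 7.404 cm to the right of lens 1, which lies 3.604 cm to the right of lens 2 — a virtual object — so d_o2 = −3.604 cm.
Lens 2 is diverging, so f₂ = −10.9 cm.
Lens 2: 1/d_i2 = 1/f₂ − 1/d_o2 = 1/(-10.9) − 1/(-3.604) = 0.1857, so d_i2 = 5.38 cm.
The final image is real, 5.38 cm to the right of lens 2 (overall magnification ≈ -0.26).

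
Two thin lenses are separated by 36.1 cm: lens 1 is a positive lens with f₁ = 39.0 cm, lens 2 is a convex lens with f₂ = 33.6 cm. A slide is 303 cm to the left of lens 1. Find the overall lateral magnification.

m = -0.117

Lens 1: 1/d_i1 = 1/(39.0) − 1/(303) = 0.02234, so d_i1 = 44.76 cm; m₁ = −d_i1/d_o1 = -0.1477.
d_o2 = 36.1 − (44.76) = -8.660 cm (virtual object).
Lens 2: 1/d_i2 = 1/(33.6) − 1/(-8.660) = 0.1452, so d_i2 = 6.885 cm; m₂ = −d_i2/d_o2 = +0.7951.
m = m₁·m₂ = (-0.1477)(+0.7951) = -0.117.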